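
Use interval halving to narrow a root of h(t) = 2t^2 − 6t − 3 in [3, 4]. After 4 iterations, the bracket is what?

midpoint 3.5: h = 0.5 > 0 → [3, 3.5]
midpoint 3.25: h = -1.375 < 0 → [3.25, 3.5]
midpoint 3.375: h = -0.46875 < 0 → [3.375, 3.5]
midpoint 3.4375: h = 0.0078 > 0 → [3.375, 3.4375]

[3.375, 3.4375]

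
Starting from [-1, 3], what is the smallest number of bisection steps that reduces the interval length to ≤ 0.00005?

17

Width after n steps is 4/2^n. Need 2^n ≥ 4/0.00005 = 80000.
2^16 = 65536 < 80000 ≤ 2^17 = 131072, so n = 17.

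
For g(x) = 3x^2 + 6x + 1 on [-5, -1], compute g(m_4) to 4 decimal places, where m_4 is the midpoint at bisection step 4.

g(-3) = 10 > 0, so the root lies in [-3, -1]
g(-2) = 1 > 0, so the root lies in [-2, -1]
g(-1.5) = -1.25 < 0, so the root lies in [-2, -1.5]
g(-1.75) = -0.3125 < 0, so the root lies in [-2, -1.75]

-0.3125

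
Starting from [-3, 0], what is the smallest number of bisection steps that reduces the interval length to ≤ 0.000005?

20

Width after n steps is 3/2^n. Need 2^n ≥ 3/0.000005 = 600000.
2^19 = 524288 < 600000 ≤ 2^20 = 1048576, so n = 20.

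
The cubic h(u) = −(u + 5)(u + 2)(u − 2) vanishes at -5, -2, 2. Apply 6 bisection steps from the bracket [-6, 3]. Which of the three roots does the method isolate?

2

m = -1.5, h(m) = 6.125 (+); new bracket [-1.5, 3]
m = 0.75, h(m) = 19.765625 (+); new bracket [0.75, 3]
m = 1.875, h(m) = 3.330078 (+); new bracket [1.875, 3]
m = 2.4375, h(m) = -14.4392 (−); new bracket [1.875, 2.4375]
m = 2.15625, h(m) = -4.6474 (−); new bracket [1.875, 2.15625]
m = 2.015625, h(m) = -0.4402 (−); new bracket [1.875, 2.015625]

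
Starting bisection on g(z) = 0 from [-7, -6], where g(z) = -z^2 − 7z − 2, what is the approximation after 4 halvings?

-6.6875

z = -6.5 gives g = 1.25, positive; keep [-7, -6.5]
z = -6.75 gives g = -0.3125, negative; keep [-6.75, -6.5]
z = -6.625 gives g = 0.484375, positive; keep [-6.75, -6.625]
z = -6.6875 gives g = 0.0898, positive; keep [-6.75, -6.6875]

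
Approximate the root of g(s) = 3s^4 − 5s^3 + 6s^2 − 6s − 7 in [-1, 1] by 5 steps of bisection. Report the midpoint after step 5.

-0.5625

s = 0 gives g = -7, negative; keep [-1, 0]
s = -0.5 gives g = -1.6875, negative; keep [-1, -0.5]
s = -0.75 gives g = 3.933594, positive; keep [-0.75, -0.5]
s = -0.625 gives g = 0.7722, positive; keep [-0.625, -0.5]
s = -0.5625 gives g = -0.5363, negative; keep [-0.625, -0.5625]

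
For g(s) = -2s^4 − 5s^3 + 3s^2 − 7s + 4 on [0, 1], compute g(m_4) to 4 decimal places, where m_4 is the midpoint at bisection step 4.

-0.0784

midpoint 0.5: g = 0.5 > 0 → [0.5, 1]
midpoint 0.75: g = -2.304688 < 0 → [0.5, 0.75]
midpoint 0.625: g = -0.729004 < 0 → [0.5, 0.625]
midpoint 0.5625: g = -0.0784 < 0 → [0.5, 0.5625]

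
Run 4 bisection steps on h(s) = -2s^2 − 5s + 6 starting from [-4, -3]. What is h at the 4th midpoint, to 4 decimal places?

-0.4453

h(-3.5) = -1 < 0, so the root lies in [-3.5, -3]
h(-3.25) = 1.125 > 0, so the root lies in [-3.5, -3.25]
h(-3.375) = 0.09375 > 0, so the root lies in [-3.5, -3.375]
h(-3.4375) = -0.4453 < 0, so the root lies in [-3.4375, -3.375]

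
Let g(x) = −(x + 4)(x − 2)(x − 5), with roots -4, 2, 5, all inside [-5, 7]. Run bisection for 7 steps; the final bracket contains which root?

g(1) = -20 < 0, so the root lies in [-5, 1]
g(-2) = -56 < 0, so the root lies in [-5, -2]
g(-3.5) = -23.375 < 0, so the root lies in [-5, -3.5]
g(-4.25) = 14.4531 > 0, so the root lies in [-4.25, -3.5]
g(-3.875) = -6.5176 < 0, so the root lies in [-4.25, -3.875]
g(-4.0625) = 3.4338 > 0, so the root lies in [-4.0625, -3.875]
g(-3.96875) = -1.6729 < 0, so the root lies in [-4.0625, -3.96875]

-4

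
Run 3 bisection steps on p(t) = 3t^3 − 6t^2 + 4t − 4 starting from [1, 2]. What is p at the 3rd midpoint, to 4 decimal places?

-0.4707

m = 1.5, p(m) = -1.375 (−); new bracket [1.5, 2]
m = 1.75, p(m) = 0.703125 (+); new bracket [1.5, 1.75]
m = 1.625, p(m) = -0.470703 (−); new bracket [1.625, 1.75]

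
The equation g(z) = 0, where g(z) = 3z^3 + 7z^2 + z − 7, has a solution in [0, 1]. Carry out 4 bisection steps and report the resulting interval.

[0.75, 0.8125]

g(0.5) = -4.375 < 0, so the root lies in [0.5, 1]
g(0.75) = -1.046875 < 0, so the root lies in [0.75, 1]
g(0.875) = 1.244141 > 0, so the root lies in [0.75, 0.875]
g(0.8125) = 0.0427 > 0, so the root lies in [0.75, 0.8125]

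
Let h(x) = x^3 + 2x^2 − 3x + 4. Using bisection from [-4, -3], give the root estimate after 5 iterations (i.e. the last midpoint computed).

-3.28125

midpoint -3.5: h = -3.875 < 0 → [-3.5, -3]
midpoint -3.25: h = 0.546875 > 0 → [-3.5, -3.25]
midpoint -3.375: h = -1.537109 < 0 → [-3.375, -3.25]
midpoint -3.3125: h = -0.4641 < 0 → [-3.3125, -3.25]
midpoint -3.28125: h = 0.049 > 0 → [-3.3125, -3.28125]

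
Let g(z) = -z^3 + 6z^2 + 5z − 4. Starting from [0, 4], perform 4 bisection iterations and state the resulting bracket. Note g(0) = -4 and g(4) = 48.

[0.5, 0.75]

g(2) = 22 > 0, so the root lies in [0, 2]
g(1) = 6 > 0, so the root lies in [0, 1]
g(0.5) = -0.125 < 0, so the root lies in [0.5, 1]
g(0.75) = 2.7031 > 0, so the root lies in [0.5, 0.75]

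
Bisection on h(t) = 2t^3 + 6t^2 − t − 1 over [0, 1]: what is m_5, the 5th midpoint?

0.46875

h(0.5) = 0.25 > 0, so the root lies in [0, 0.5]
h(0.25) = -0.84375 < 0, so the root lies in [0.25, 0.5]
h(0.375) = -0.425781 < 0, so the root lies in [0.375, 0.5]
h(0.4375) = -0.1216 < 0, so the root lies in [0.4375, 0.5]
h(0.46875) = 0.0556 > 0, so the root lies in [0.4375, 0.46875]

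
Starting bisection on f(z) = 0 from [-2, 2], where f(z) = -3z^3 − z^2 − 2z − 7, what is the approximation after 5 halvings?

-1.375

m = 0, f(m) = -7 (−); new bracket [-2, 0]
m = -1, f(m) = -3 (−); new bracket [-2, -1]
m = -1.5, f(m) = 3.875 (+); new bracket [-1.5, -1]
m = -1.25, f(m) = -0.2031 (−); new bracket [-1.5, -1.25]
m = -1.375, f(m) = 1.6582 (+); new bracket [-1.375, -1.25]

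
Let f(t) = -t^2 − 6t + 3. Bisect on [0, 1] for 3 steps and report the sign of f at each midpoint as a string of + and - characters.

f(0.5) = -0.25 < 0, so the root lies in [0, 0.5]
f(0.25) = 1.4375 > 0, so the root lies in [0.25, 0.5]
f(0.375) = 0.609375 > 0, so the root lies in [0.375, 0.5]

-++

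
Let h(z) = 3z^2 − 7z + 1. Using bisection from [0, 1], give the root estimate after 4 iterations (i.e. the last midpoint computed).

z = 0.5 gives h = -1.75, negative; keep [0, 0.5]
z = 0.25 gives h = -0.5625, negative; keep [0, 0.25]
z = 0.125 gives h = 0.171875, positive; keep [0.125, 0.25]
z = 0.1875 gives h = -0.207, negative; keep [0.125, 0.1875]

0.1875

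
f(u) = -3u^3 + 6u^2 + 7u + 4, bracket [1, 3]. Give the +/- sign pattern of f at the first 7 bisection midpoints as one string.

+++++--

f(2) = 18 > 0, so the root lies in [2, 3]
f(2.5) = 12.125 > 0, so the root lies in [2.5, 3]
f(2.75) = 6.234375 > 0, so the root lies in [2.75, 3]
f(2.875) = 2.4277 > 0, so the root lies in [2.875, 3]
f(2.9375) = 0.2937 > 0, so the root lies in [2.9375, 3]
f(2.96875) = -0.8329 < 0, so the root lies in [2.9375, 2.96875]
f(2.953125) = -0.2646 < 0, so the root lies in [2.9375, 2.953125]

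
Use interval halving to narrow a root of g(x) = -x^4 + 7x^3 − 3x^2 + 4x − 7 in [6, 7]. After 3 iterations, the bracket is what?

m = 6.5, g(m) = 29.5625 (+); new bracket [6.5, 7]
m = 6.75, g(m) = -39.800781 (−); new bracket [6.5, 6.75]
m = 6.625, g(m) = -3.131104 (−); new bracket [6.5, 6.625]

[6.5, 6.625]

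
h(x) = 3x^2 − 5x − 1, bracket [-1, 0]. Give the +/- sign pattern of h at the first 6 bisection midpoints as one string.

h(-0.5) = 2.25 > 0, so the root lies in [-0.5, 0]
h(-0.25) = 0.4375 > 0, so the root lies in [-0.25, 0]
h(-0.125) = -0.328125 < 0, so the root lies in [-0.25, -0.125]
h(-0.1875) = 0.043 > 0, so the root lies in [-0.1875, -0.125]
h(-0.15625) = -0.1455 < 0, so the root lies in [-0.1875, -0.15625]
h(-0.171875) = -0.052 < 0, so the root lies in [-0.1875, -0.171875]

++-+--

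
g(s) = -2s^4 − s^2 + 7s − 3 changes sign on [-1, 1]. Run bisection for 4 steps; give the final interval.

[0.375, 0.5]

s = 0 gives g = -3, negative; keep [0, 1]
s = 0.5 gives g = 0.125, positive; keep [0, 0.5]
s = 0.25 gives g = -1.320312, negative; keep [0.25, 0.5]
s = 0.375 gives g = -0.5552, negative; keep [0.375, 0.5]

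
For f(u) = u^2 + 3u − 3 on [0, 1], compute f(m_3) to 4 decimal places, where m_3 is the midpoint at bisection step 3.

midpoint 0.5: f = -1.25 < 0 → [0.5, 1]
midpoint 0.75: f = -0.1875 < 0 → [0.75, 1]
midpoint 0.875: f = 0.390625 > 0 → [0.75, 0.875]

0.3906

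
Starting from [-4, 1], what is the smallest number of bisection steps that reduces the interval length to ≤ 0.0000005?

Width after n steps is 5/2^n. Need 2^n ≥ 5/0.0000005 = 10000000.
2^23 = 8388608 < 10000000 ≤ 2^24 = 16777216, so n = 24.

24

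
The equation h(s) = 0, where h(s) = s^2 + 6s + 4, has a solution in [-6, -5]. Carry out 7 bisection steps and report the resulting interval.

[-5.2421875, -5.234375]

s = -5.5 gives h = 1.25, positive; keep [-5.5, -5]
s = -5.25 gives h = 0.0625, positive; keep [-5.25, -5]
s = -5.125 gives h = -0.484375, negative; keep [-5.25, -5.125]
s = -5.1875 gives h = -0.2148, negative; keep [-5.25, -5.1875]
s = -5.21875 gives h = -0.0771, negative; keep [-5.25, -5.21875]
s = -5.234375 gives h = -0.0076, negative; keep [-5.25, -5.234375]
s = -5.2421875 gives h = 0.0274, positive; keep [-5.2421875, -5.234375]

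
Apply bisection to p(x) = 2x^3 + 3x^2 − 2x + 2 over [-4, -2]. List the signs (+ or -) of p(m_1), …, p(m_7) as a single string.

x = -3 gives p = -19, negative; keep [-3, -2]
x = -2.5 gives p = -5.5, negative; keep [-2.5, -2]
x = -2.25 gives p = -1.09375, negative; keep [-2.25, -2]
x = -2.125 gives p = 0.6055, positive; keep [-2.25, -2.125]
x = -2.1875 gives p = -0.2046, negative; keep [-2.1875, -2.125]
x = -2.15625 gives p = 0.2101, positive; keep [-2.1875, -2.15625]
x = -2.171875 gives p = 0.0052, positive; keep [-2.1875, -2.171875]

---+-++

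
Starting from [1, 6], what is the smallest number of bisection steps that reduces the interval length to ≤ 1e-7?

26

Width after n steps is 5/2^n. Need 2^n ≥ 5/1e-7 = 50000000.
2^25 = 33554432 < 50000000 ≤ 2^26 = 67108864, so n = 26.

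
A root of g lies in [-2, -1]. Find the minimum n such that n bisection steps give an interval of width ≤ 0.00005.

Width after n steps is 1/2^n. Need 2^n ≥ 1/0.00005 = 20000.
2^14 = 16384 < 20000 ≤ 2^15 = 32768, so n = 15.

15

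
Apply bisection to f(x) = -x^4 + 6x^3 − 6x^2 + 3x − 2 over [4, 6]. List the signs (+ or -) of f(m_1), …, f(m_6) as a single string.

midpoint 5: f = -12 < 0 → [4, 5]
midpoint 4.5: f = 26.6875 > 0 → [4.5, 5]
midpoint 4.75: f = 10.839844 > 0 → [4.75, 5]
midpoint 4.875: f = 0.3708 > 0 → [4.875, 5]
midpoint 4.9375: f = -5.5669 < 0 → [4.875, 4.9375]
midpoint 4.90625: f = -2.5374 < 0 → [4.875, 4.90625]

-+++--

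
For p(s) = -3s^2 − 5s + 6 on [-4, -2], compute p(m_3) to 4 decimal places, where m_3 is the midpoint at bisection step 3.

m = -3, p(m) = -6 (−); new bracket [-3, -2]
m = -2.5, p(m) = -0.25 (−); new bracket [-2.5, -2]
m = -2.25, p(m) = 2.0625 (+); new bracket [-2.5, -2.25]

2.0625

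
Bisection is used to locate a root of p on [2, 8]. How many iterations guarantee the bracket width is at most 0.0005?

14

Width after n steps is 6/2^n. Need 2^n ≥ 6/0.0005 = 12000.
2^13 = 8192 < 12000 ≤ 2^14 = 16384, so n = 14.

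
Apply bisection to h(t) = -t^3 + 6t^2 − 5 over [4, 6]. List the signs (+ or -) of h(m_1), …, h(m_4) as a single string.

+++-

midpoint 5: h = 20 > 0 → [5, 6]
midpoint 5.5: h = 10.125 > 0 → [5.5, 6]
midpoint 5.75: h = 3.265625 > 0 → [5.75, 6]
midpoint 5.875: h = -0.6855 < 0 → [5.75, 5.875]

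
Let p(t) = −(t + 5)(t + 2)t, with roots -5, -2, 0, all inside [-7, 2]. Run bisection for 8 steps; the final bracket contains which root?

p(-2.5) = -3.125 < 0, so the root lies in [-7, -2.5]
p(-4.75) = -3.265625 < 0, so the root lies in [-7, -4.75]
p(-5.875) = 19.919922 > 0, so the root lies in [-5.875, -4.75]
p(-5.3125) = 5.4993 > 0, so the root lies in [-5.3125, -4.75]
p(-5.03125) = 0.4766 > 0, so the root lies in [-5.03125, -4.75]
p(-4.890625) = -1.5462 < 0, so the root lies in [-5.03125, -4.890625]
p(-4.9609375) = -0.5738 < 0, so the root lies in [-5.03125, -4.9609375]
p(-4.99609375) = -0.0585 < 0, so the root lies in [-5.03125, -4.99609375]

-5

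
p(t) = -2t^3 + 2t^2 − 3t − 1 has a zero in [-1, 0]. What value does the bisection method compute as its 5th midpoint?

-0.28125

p(-0.5) = 1.25 > 0, so the root lies in [-0.5, 0]
p(-0.25) = -0.09375 < 0, so the root lies in [-0.5, -0.25]
p(-0.375) = 0.511719 > 0, so the root lies in [-0.375, -0.25]
p(-0.3125) = 0.1938 > 0, so the root lies in [-0.3125, -0.25]
p(-0.28125) = 0.0464 > 0, so the root lies in [-0.28125, -0.25]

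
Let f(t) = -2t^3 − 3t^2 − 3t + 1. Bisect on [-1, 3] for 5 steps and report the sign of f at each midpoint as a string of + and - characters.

-+-+-

m = 1, f(m) = -7 (−); new bracket [-1, 1]
m = 0, f(m) = 1 (+); new bracket [0, 1]
m = 0.5, f(m) = -1.5 (−); new bracket [0, 0.5]
m = 0.25, f(m) = 0.0312 (+); new bracket [0.25, 0.5]
m = 0.375, f(m) = -0.6523 (−); new bracket [0.25, 0.375]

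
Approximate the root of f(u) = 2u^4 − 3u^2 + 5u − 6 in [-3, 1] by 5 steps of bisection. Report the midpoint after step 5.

f(-1) = -12 < 0, so the root lies in [-3, -1]
f(-2) = 4 > 0, so the root lies in [-2, -1]
f(-1.5) = -10.125 < 0, so the root lies in [-2, -1.5]
f(-1.75) = -5.1797 < 0, so the root lies in [-2, -1.75]
f(-1.875) = -1.2026 < 0, so the root lies in [-2, -1.875]

-1.875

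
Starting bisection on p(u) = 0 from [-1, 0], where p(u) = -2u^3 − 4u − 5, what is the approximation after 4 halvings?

-0.9375

m = -0.5, p(m) = -2.75 (−); new bracket [-1, -0.5]
m = -0.75, p(m) = -1.15625 (−); new bracket [-1, -0.75]
m = -0.875, p(m) = -0.160156 (−); new bracket [-1, -0.875]
m = -0.9375, p(m) = 0.3979 (+); new bracket [-0.9375, -0.875]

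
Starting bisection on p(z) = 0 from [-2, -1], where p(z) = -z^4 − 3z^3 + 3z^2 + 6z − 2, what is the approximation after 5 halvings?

p(-1.5) = 0.8125 > 0, so the root lies in [-1.5, -1]
p(-1.25) = -1.394531 < 0, so the root lies in [-1.5, -1.25]
p(-1.375) = -0.35376 < 0, so the root lies in [-1.5, -1.375]
p(-1.4375) = 0.2156 > 0, so the root lies in [-1.4375, -1.375]
p(-1.40625) = -0.0728 < 0, so the root lies in [-1.4375, -1.40625]

-1.40625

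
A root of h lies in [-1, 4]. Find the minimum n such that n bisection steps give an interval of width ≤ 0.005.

10

Width after n steps is 5/2^n. Need 2^n ≥ 5/0.005 = 1000.
2^9 = 512 < 1000 ≤ 2^10 = 1024, so n = 10.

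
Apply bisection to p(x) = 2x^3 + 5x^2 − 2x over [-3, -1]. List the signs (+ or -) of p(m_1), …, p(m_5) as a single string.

+++-+

p(-2) = 8 > 0, so the root lies in [-3, -2]
p(-2.5) = 5 > 0, so the root lies in [-3, -2.5]
p(-2.75) = 1.71875 > 0, so the root lies in [-3, -2.75]
p(-2.875) = -0.4492 < 0, so the root lies in [-2.875, -2.75]
p(-2.8125) = 0.6812 > 0, so the root lies in [-2.875, -2.8125]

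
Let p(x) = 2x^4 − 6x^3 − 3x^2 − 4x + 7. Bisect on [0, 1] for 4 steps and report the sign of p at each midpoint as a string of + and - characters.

midpoint 0.5: p = 3.625 > 0 → [0.5, 1]
midpoint 0.75: p = 0.414062 > 0 → [0.75, 1]
midpoint 0.875: p = -1.644043 < 0 → [0.75, 0.875]
midpoint 0.8125: p = -0.5771 < 0 → [0.75, 0.8125]

++--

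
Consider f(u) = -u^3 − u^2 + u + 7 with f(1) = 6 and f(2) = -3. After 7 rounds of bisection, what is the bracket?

midpoint 1.5: f = 2.875 > 0 → [1.5, 2]
midpoint 1.75: f = 0.328125 > 0 → [1.75, 2]
midpoint 1.875: f = -1.232422 < 0 → [1.75, 1.875]
midpoint 1.8125: f = -0.427 < 0 → [1.75, 1.8125]
midpoint 1.78125: f = -0.0432 < 0 → [1.75, 1.78125]
midpoint 1.765625: f = 0.144 > 0 → [1.765625, 1.78125]
midpoint 1.7734375: f = 0.0508 > 0 → [1.7734375, 1.78125]

[1.7734375, 1.78125]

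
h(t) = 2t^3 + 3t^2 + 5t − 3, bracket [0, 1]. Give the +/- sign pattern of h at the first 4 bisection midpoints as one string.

t = 0.5 gives h = 0.5, positive; keep [0, 0.5]
t = 0.25 gives h = -1.53125, negative; keep [0.25, 0.5]
t = 0.375 gives h = -0.597656, negative; keep [0.375, 0.5]
t = 0.4375 gives h = -0.0708, negative; keep [0.4375, 0.5]

+---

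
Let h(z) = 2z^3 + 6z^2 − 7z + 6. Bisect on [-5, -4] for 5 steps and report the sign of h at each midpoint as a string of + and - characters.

----+

m = -4.5, h(m) = -23.25 (−); new bracket [-4.5, -4]
m = -4.25, h(m) = -9.40625 (−); new bracket [-4.25, -4]
m = -4.125, h(m) = -3.410156 (−); new bracket [-4.125, -4]
m = -4.0625, h(m) = -0.6333 (−); new bracket [-4.0625, -4]
m = -4.03125, h(m) = 0.7011 (+); new bracket [-4.0625, -4.03125]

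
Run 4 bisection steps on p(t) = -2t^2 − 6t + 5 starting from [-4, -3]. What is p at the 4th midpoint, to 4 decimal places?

t = -3.5 gives p = 1.5, positive; keep [-4, -3.5]
t = -3.75 gives p = -0.625, negative; keep [-3.75, -3.5]
t = -3.625 gives p = 0.46875, positive; keep [-3.75, -3.625]
t = -3.6875 gives p = -0.0703, negative; keep [-3.6875, -3.625]

-0.0703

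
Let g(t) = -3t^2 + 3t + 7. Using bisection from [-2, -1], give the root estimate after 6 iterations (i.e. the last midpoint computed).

-1.109375

g(-1.5) = -4.25 < 0, so the root lies in [-1.5, -1]
g(-1.25) = -1.4375 < 0, so the root lies in [-1.25, -1]
g(-1.125) = -0.171875 < 0, so the root lies in [-1.125, -1]
g(-1.0625) = 0.4258 > 0, so the root lies in [-1.125, -1.0625]
g(-1.09375) = 0.1299 > 0, so the root lies in [-1.125, -1.09375]
g(-1.109375) = -0.0203 < 0, so the root lies in [-1.109375, -1.09375]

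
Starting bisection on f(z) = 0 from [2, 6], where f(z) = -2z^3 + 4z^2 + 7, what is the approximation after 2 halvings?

midpoint 4: f = -57 < 0 → [2, 4]
midpoint 3: f = -11 < 0 → [2, 3]

3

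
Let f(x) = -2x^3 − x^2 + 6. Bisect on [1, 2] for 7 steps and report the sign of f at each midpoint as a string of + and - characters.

x = 1.5 gives f = -3, negative; keep [1, 1.5]
x = 1.25 gives f = 0.53125, positive; keep [1.25, 1.5]
x = 1.375 gives f = -1.089844, negative; keep [1.25, 1.375]
x = 1.3125 gives f = -0.2446, negative; keep [1.25, 1.3125]
x = 1.28125 gives f = 0.1518, positive; keep [1.28125, 1.3125]
x = 1.296875 gives f = -0.0443, negative; keep [1.28125, 1.296875]
x = 1.2890625 gives f = 0.0543, positive; keep [1.2890625, 1.296875]

-+--+-+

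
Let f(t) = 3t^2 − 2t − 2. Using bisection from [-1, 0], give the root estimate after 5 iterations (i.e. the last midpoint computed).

-0.53125

midpoint -0.5: f = -0.25 < 0 → [-1, -0.5]
midpoint -0.75: f = 1.1875 > 0 → [-0.75, -0.5]
midpoint -0.625: f = 0.421875 > 0 → [-0.625, -0.5]
midpoint -0.5625: f = 0.0742 > 0 → [-0.5625, -0.5]
midpoint -0.53125: f = -0.0908 < 0 → [-0.5625, -0.53125]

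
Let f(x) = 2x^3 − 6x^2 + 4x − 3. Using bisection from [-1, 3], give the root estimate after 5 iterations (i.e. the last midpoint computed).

2.375

midpoint 1: f = -3 < 0 → [1, 3]
midpoint 2: f = -3 < 0 → [2, 3]
midpoint 2.5: f = 0.75 > 0 → [2, 2.5]
midpoint 2.25: f = -1.5938 < 0 → [2.25, 2.5]
midpoint 2.375: f = -0.5508 < 0 → [2.375, 2.5]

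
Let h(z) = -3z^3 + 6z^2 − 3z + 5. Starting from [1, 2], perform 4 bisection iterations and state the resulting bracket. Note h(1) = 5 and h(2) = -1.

[1.875, 1.9375]

m = 1.5, h(m) = 3.875 (+); new bracket [1.5, 2]
m = 1.75, h(m) = 2.046875 (+); new bracket [1.75, 2]
m = 1.875, h(m) = 0.693359 (+); new bracket [1.875, 2]
m = 1.9375, h(m) = -0.1086 (−); new bracket [1.875, 1.9375]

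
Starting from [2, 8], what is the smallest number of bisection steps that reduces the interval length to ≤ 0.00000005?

27

Width after n steps is 6/2^n. Need 2^n ≥ 6/0.00000005 = 120000000.
2^26 = 67108864 < 120000000 ≤ 2^27 = 134217728, so n = 27.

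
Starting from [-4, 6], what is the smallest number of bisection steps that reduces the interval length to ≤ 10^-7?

Width after n steps is 10/2^n. Need 2^n ≥ 10/10^-7 = 100000000.
2^26 = 67108864 < 100000000 ≤ 2^27 = 134217728, so n = 27.

27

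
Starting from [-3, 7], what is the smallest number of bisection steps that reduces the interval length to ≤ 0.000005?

Width after n steps is 10/2^n. Need 2^n ≥ 10/0.000005 = 2000000.
2^20 = 1048576 < 2000000 ≤ 2^21 = 2097152, so n = 21.

21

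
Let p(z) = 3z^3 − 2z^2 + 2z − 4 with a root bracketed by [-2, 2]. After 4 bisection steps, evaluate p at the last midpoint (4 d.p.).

1.2344

m = 0, p(m) = -4 (−); new bracket [0, 2]
m = 1, p(m) = -1 (−); new bracket [1, 2]
m = 1.5, p(m) = 4.625 (+); new bracket [1, 1.5]
m = 1.25, p(m) = 1.2344 (+); new bracket [1, 1.25]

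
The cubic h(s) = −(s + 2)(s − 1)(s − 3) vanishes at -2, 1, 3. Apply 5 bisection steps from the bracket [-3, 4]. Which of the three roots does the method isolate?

-2

h(0.5) = -3.125 < 0, so the root lies in [-3, 0.5]
h(-1.25) = -7.171875 < 0, so the root lies in [-3, -1.25]
h(-2.125) = 2.001953 > 0, so the root lies in [-2.125, -1.25]
h(-1.6875) = -3.9368 < 0, so the root lies in [-2.125, -1.6875]
h(-1.90625) = -1.3368 < 0, so the root lies in [-2.125, -1.90625]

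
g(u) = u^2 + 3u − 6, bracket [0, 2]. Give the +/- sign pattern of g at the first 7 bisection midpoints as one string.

m = 1, g(m) = -2 (−); new bracket [1, 2]
m = 1.5, g(m) = 0.75 (+); new bracket [1, 1.5]
m = 1.25, g(m) = -0.6875 (−); new bracket [1.25, 1.5]
m = 1.375, g(m) = 0.0156 (+); new bracket [1.25, 1.375]
m = 1.3125, g(m) = -0.3398 (−); new bracket [1.3125, 1.375]
m = 1.34375, g(m) = -0.1631 (−); new bracket [1.34375, 1.375]
m = 1.359375, g(m) = -0.074 (−); new bracket [1.359375, 1.375]

-+-+---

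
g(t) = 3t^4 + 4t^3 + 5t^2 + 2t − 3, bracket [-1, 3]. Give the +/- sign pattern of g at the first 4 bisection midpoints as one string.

m = 1, g(m) = 11 (+); new bracket [-1, 1]
m = 0, g(m) = -3 (−); new bracket [0, 1]
m = 0.5, g(m) = -0.0625 (−); new bracket [0.5, 1]
m = 0.75, g(m) = 3.9492 (+); new bracket [0.5, 0.75]

+--+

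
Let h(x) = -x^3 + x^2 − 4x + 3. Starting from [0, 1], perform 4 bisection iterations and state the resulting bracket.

x = 0.5 gives h = 1.125, positive; keep [0.5, 1]
x = 0.75 gives h = 0.140625, positive; keep [0.75, 1]
x = 0.875 gives h = -0.404297, negative; keep [0.75, 0.875]
x = 0.8125 gives h = -0.1262, negative; keep [0.75, 0.8125]

[0.75, 0.8125]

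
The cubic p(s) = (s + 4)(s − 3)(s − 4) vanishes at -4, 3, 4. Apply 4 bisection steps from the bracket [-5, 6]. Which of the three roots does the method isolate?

-4

m = 0.5, p(m) = 39.375 (+); new bracket [-5, 0.5]
m = -2.25, p(m) = 57.421875 (+); new bracket [-5, -2.25]
m = -3.625, p(m) = 18.943359 (+); new bracket [-5, -3.625]
m = -4.3125, p(m) = -18.9954 (−); new bracket [-4.3125, -3.625]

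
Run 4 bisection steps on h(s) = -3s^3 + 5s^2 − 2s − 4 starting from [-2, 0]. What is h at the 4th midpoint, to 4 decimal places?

m = -1, h(m) = 6 (+); new bracket [-1, 0]
m = -0.5, h(m) = -1.375 (−); new bracket [-1, -0.5]
m = -0.75, h(m) = 1.578125 (+); new bracket [-0.75, -0.5]
m = -0.625, h(m) = -0.0645 (−); new bracket [-0.75, -0.625]

-0.0645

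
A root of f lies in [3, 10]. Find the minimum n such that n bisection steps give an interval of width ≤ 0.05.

8

Width after n steps is 7/2^n. Need 2^n ≥ 7/0.05 = 140.
2^7 = 128 < 140 ≤ 2^8 = 256, so n = 8.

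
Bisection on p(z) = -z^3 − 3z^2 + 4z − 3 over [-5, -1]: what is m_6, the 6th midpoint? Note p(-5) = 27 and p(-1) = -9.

-4.1875

z = -3 gives p = -15, negative; keep [-5, -3]
z = -4 gives p = -3, negative; keep [-5, -4]
z = -4.5 gives p = 9.375, positive; keep [-4.5, -4]
z = -4.25 gives p = 2.5781, positive; keep [-4.25, -4]
z = -4.125 gives p = -0.3574, negative; keep [-4.25, -4.125]
z = -4.1875 gives p = 1.073, positive; keep [-4.1875, -4.125]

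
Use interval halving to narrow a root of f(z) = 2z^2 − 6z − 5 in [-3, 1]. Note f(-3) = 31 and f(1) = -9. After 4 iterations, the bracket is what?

[-0.75, -0.5]

midpoint -1: f = 3 > 0 → [-1, 1]
midpoint 0: f = -5 < 0 → [-1, 0]
midpoint -0.5: f = -1.5 < 0 → [-1, -0.5]
midpoint -0.75: f = 0.625 > 0 → [-0.75, -0.5]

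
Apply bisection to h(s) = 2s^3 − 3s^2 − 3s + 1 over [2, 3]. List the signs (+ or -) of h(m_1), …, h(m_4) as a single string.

h(2.5) = 6 > 0, so the root lies in [2, 2.5]
h(2.25) = 1.84375 > 0, so the root lies in [2, 2.25]
h(2.125) = 0.269531 > 0, so the root lies in [2, 2.125]
h(2.0625) = -0.4019 < 0, so the root lies in [2.0625, 2.125]

+++-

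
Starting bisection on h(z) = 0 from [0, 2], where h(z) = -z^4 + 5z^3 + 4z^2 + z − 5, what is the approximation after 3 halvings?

midpoint 1: h = 4 > 0 → [0, 1]
midpoint 0.5: h = -2.9375 < 0 → [0.5, 1]
midpoint 0.75: h = -0.207031 < 0 → [0.75, 1]

0.75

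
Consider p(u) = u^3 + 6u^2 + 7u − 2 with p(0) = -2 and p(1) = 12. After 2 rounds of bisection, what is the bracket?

midpoint 0.5: p = 3.125 > 0 → [0, 0.5]
midpoint 0.25: p = 0.140625 > 0 → [0, 0.25]

[0, 0.25]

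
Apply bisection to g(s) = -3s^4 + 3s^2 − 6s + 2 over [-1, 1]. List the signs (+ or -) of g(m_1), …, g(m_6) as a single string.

+-++--

m = 0, g(m) = 2 (+); new bracket [0, 1]
m = 0.5, g(m) = -0.4375 (−); new bracket [0, 0.5]
m = 0.25, g(m) = 0.675781 (+); new bracket [0.25, 0.5]
m = 0.375, g(m) = 0.1125 (+); new bracket [0.375, 0.5]
m = 0.4375, g(m) = -0.1607 (−); new bracket [0.375, 0.4375]
m = 0.40625, g(m) = -0.0241 (−); new bracket [0.375, 0.40625]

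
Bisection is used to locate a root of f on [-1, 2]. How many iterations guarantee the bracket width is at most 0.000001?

Width after n steps is 3/2^n. Need 2^n ≥ 3/0.000001 = 3000000.
2^21 = 2097152 < 3000000 ≤ 2^22 = 4194304, so n = 22.

22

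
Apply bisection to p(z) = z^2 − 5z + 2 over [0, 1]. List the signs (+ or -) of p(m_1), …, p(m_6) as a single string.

-+++--

midpoint 0.5: p = -0.25 < 0 → [0, 0.5]
midpoint 0.25: p = 0.8125 > 0 → [0.25, 0.5]
midpoint 0.375: p = 0.265625 > 0 → [0.375, 0.5]
midpoint 0.4375: p = 0.0039 > 0 → [0.4375, 0.5]
midpoint 0.46875: p = -0.124 < 0 → [0.4375, 0.46875]
midpoint 0.453125: p = -0.0603 < 0 → [0.4375, 0.453125]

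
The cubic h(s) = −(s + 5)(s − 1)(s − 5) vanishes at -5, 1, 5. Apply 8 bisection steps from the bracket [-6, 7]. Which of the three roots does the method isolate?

-5

midpoint 0.5: h = -12.375 < 0 → [-6, 0.5]
midpoint -2.75: h = -65.390625 < 0 → [-6, -2.75]
midpoint -4.375: h = -31.494141 < 0 → [-6, -4.375]
midpoint -5.1875: h = 11.8191 > 0 → [-5.1875, -4.375]
midpoint -4.78125: h = -12.3698 < 0 → [-5.1875, -4.78125]
midpoint -4.984375: h = -0.9336 < 0 → [-5.1875, -4.984375]
midpoint -5.0859375: h = 5.275 > 0 → [-5.0859375, -4.984375]
midpoint -5.03515625: h = 2.1292 > 0 → [-5.03515625, -4.984375]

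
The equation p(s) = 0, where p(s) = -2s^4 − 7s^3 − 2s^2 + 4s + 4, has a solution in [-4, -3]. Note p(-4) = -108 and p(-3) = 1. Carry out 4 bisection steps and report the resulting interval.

[-3.0625, -3]

p(-3.5) = -34.5 < 0, so the root lies in [-3.5, -3]
p(-3.25) = -12.960938 < 0, so the root lies in [-3.25, -3]
p(-3.125) = -5.143066 < 0, so the root lies in [-3.125, -3]
p(-3.0625) = -1.8753 < 0, so the root lies in [-3.0625, -3]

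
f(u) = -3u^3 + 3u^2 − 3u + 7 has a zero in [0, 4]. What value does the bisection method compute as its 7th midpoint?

midpoint 2: f = -11 < 0 → [0, 2]
midpoint 1: f = 4 > 0 → [1, 2]
midpoint 1.5: f = -0.875 < 0 → [1, 1.5]
midpoint 1.25: f = 2.0781 > 0 → [1.25, 1.5]
midpoint 1.375: f = 0.748 > 0 → [1.375, 1.5]
midpoint 1.4375: f = -0.0247 < 0 → [1.375, 1.4375]
midpoint 1.40625: f = 0.3711 > 0 → [1.40625, 1.4375]

1.40625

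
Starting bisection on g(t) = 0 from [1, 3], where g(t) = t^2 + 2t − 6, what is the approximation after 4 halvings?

g(2) = 2 > 0, so the root lies in [1, 2]
g(1.5) = -0.75 < 0, so the root lies in [1.5, 2]
g(1.75) = 0.5625 > 0, so the root lies in [1.5, 1.75]
g(1.625) = -0.1094 < 0, so the root lies in [1.625, 1.75]

1.625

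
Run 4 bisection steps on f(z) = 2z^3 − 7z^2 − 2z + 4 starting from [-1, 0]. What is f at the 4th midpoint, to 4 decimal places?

-0.0688

midpoint -0.5: f = 3 > 0 → [-1, -0.5]
midpoint -0.75: f = 0.71875 > 0 → [-1, -0.75]
midpoint -0.875: f = -0.949219 < 0 → [-0.875, -0.75]
midpoint -0.8125: f = -0.0688 < 0 → [-0.8125, -0.75]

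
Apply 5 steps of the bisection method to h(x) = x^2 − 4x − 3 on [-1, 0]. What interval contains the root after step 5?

h(-0.5) = -0.75 < 0, so the root lies in [-1, -0.5]
h(-0.75) = 0.5625 > 0, so the root lies in [-0.75, -0.5]
h(-0.625) = -0.109375 < 0, so the root lies in [-0.75, -0.625]
h(-0.6875) = 0.2227 > 0, so the root lies in [-0.6875, -0.625]
h(-0.65625) = 0.0557 > 0, so the root lies in [-0.65625, -0.625]

[-0.65625, -0.625]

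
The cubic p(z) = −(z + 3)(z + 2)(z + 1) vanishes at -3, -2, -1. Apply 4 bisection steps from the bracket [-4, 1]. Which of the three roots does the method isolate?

-1

p(-1.5) = 0.375 > 0, so the root lies in [-1.5, 1]
p(-0.25) = -3.609375 < 0, so the root lies in [-1.5, -0.25]
p(-0.875) = -0.298828 < 0, so the root lies in [-1.5, -0.875]
p(-1.1875) = 0.2761 > 0, so the root lies in [-1.1875, -0.875]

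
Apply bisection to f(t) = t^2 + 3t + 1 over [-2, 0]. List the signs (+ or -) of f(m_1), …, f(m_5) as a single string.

--++-

t = -1 gives f = -1, negative; keep [-1, 0]
t = -0.5 gives f = -0.25, negative; keep [-0.5, 0]
t = -0.25 gives f = 0.3125, positive; keep [-0.5, -0.25]
t = -0.375 gives f = 0.0156, positive; keep [-0.5, -0.375]
t = -0.4375 gives f = -0.1211, negative; keep [-0.4375, -0.375]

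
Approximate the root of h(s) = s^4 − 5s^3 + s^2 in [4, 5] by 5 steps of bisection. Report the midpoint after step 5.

4.78125

s = 4.5 gives h = -25.3125, negative; keep [4.5, 5]
s = 4.75 gives h = -4.230469, negative; keep [4.75, 5]
s = 4.875 gives h = 9.283447, positive; keep [4.75, 4.875]
s = 4.8125 gives h = 2.2617, positive; keep [4.75, 4.8125]
s = 4.78125 gives h = -1.0493, negative; keep [4.78125, 4.8125]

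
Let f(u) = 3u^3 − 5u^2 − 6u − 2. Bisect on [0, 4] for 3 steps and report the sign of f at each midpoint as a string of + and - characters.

-+-

u = 2 gives f = -10, negative; keep [2, 4]
u = 3 gives f = 16, positive; keep [2, 3]
u = 2.5 gives f = -1.375, negative; keep [2.5, 3]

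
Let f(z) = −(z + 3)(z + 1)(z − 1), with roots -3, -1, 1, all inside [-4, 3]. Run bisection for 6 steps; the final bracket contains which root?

1

midpoint -0.5: f = 1.875 > 0 → [-0.5, 3]
midpoint 1.25: f = -2.390625 < 0 → [-0.5, 1.25]
midpoint 0.375: f = 2.900391 > 0 → [0.375, 1.25]
midpoint 0.8125: f = 1.2957 > 0 → [0.8125, 1.25]
midpoint 1.03125: f = -0.2559 < 0 → [0.8125, 1.03125]
midpoint 0.921875: f = 0.5889 > 0 → [0.921875, 1.03125]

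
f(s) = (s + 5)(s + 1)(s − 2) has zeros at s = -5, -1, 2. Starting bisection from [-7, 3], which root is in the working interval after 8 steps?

-5

m = -2, f(m) = 12 (+); new bracket [-7, -2]
m = -4.5, f(m) = 11.375 (+); new bracket [-7, -4.5]
m = -5.75, f(m) = -27.609375 (−); new bracket [-5.75, -4.5]
m = -5.125, f(m) = -3.6738 (−); new bracket [-5.125, -4.5]
m = -4.8125, f(m) = 4.8699 (+); new bracket [-5.125, -4.8125]
m = -4.96875, f(m) = 0.8643 (+); new bracket [-5.125, -4.96875]
m = -5.046875, f(m) = -1.3368 (−); new bracket [-5.046875, -4.96875]
m = -5.0078125, f(m) = -0.2194 (−); new bracket [-5.0078125, -4.96875]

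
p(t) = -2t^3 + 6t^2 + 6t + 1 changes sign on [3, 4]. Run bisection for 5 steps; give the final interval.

[3.8125, 3.84375]

m = 3.5, p(m) = 9.75 (+); new bracket [3.5, 4]
m = 3.75, p(m) = 2.40625 (+); new bracket [3.75, 4]
m = 3.875, p(m) = -2.027344 (−); new bracket [3.75, 3.875]
m = 3.8125, p(m) = 0.2554 (+); new bracket [3.8125, 3.875]
m = 3.84375, p(m) = -0.8693 (−); new bracket [3.8125, 3.84375]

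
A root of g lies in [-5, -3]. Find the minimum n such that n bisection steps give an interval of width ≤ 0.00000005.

26

Width after n steps is 2/2^n. Need 2^n ≥ 2/0.00000005 = 40000000.
2^25 = 33554432 < 40000000 ≤ 2^26 = 67108864, so n = 26.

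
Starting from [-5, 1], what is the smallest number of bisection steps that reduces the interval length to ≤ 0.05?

7

Width after n steps is 6/2^n. Need 2^n ≥ 6/0.05 = 120.
2^6 = 64 < 120 ≤ 2^7 = 128, so n = 7.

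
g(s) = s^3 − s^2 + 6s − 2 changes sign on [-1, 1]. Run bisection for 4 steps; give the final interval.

[0.25, 0.375]

g(0) = -2 < 0, so the root lies in [0, 1]
g(0.5) = 0.875 > 0, so the root lies in [0, 0.5]
g(0.25) = -0.546875 < 0, so the root lies in [0.25, 0.5]
g(0.375) = 0.1621 > 0, so the root lies in [0.25, 0.375]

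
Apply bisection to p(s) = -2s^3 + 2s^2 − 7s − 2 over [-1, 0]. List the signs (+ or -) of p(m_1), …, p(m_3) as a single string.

+-+

m = -0.5, p(m) = 2.25 (+); new bracket [-0.5, 0]
m = -0.25, p(m) = -0.09375 (−); new bracket [-0.5, -0.25]
m = -0.375, p(m) = 1.011719 (+); new bracket [-0.375, -0.25]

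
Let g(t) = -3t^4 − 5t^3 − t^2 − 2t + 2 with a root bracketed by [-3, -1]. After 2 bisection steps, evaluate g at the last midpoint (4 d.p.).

t = -2 gives g = -6, negative; keep [-2, -1]
t = -1.5 gives g = 4.4375, positive; keep [-2, -1.5]

4.4375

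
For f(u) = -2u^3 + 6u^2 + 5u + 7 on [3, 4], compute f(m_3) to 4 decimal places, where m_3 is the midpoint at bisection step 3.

0.0977

u = 3.5 gives f = 12.25, positive; keep [3.5, 4]
u = 3.75 gives f = 4.65625, positive; keep [3.75, 4]
u = 3.875 gives f = 0.097656, positive; keep [3.875, 4]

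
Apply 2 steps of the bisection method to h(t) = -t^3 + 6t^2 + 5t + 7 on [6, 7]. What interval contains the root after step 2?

[6.75, 7]

midpoint 6.5: h = 18.375 > 0 → [6.5, 7]
midpoint 6.75: h = 6.578125 > 0 → [6.75, 7]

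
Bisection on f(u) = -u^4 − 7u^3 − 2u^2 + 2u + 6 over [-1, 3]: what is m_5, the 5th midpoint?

0.875

f(1) = -2 < 0, so the root lies in [-1, 1]
f(0) = 6 > 0, so the root lies in [0, 1]
f(0.5) = 5.5625 > 0, so the root lies in [0.5, 1]
f(0.75) = 3.1055 > 0, so the root lies in [0.75, 1]
f(0.875) = 0.9431 > 0, so the root lies in [0.875, 1]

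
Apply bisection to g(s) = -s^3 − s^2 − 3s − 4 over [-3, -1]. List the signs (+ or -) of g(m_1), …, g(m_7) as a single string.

midpoint -2: g = 6 > 0 → [-2, -1]
midpoint -1.5: g = 1.625 > 0 → [-1.5, -1]
midpoint -1.25: g = 0.140625 > 0 → [-1.25, -1]
midpoint -1.125: g = -0.4668 < 0 → [-1.25, -1.125]
midpoint -1.1875: g = -0.1731 < 0 → [-1.25, -1.1875]
midpoint -1.21875: g = -0.0188 < 0 → [-1.25, -1.21875]
midpoint -1.234375: g = 0.0602 > 0 → [-1.234375, -1.21875]

+++---+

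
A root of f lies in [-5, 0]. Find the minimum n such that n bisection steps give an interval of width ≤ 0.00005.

17

Width after n steps is 5/2^n. Need 2^n ≥ 5/0.00005 = 100000.
2^16 = 65536 < 100000 ≤ 2^17 = 131072, so n = 17.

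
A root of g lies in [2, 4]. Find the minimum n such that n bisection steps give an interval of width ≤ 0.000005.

19

Width after n steps is 2/2^n. Need 2^n ≥ 2/0.000005 = 400000.
2^18 = 262144 < 400000 ≤ 2^19 = 524288, so n = 19.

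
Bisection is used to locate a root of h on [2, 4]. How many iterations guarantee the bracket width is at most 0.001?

11

Width after n steps is 2/2^n. Need 2^n ≥ 2/0.001 = 2000.
2^10 = 1024 < 2000 ≤ 2^11 = 2048, so n = 11.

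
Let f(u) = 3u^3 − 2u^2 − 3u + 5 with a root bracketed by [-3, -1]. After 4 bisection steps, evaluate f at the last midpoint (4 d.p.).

m = -2, f(m) = -21 (−); new bracket [-2, -1]
m = -1.5, f(m) = -5.125 (−); new bracket [-1.5, -1]
m = -1.25, f(m) = -0.234375 (−); new bracket [-1.25, -1]
m = -1.125, f(m) = 1.5723 (+); new bracket [-1.25, -1.125]

1.5723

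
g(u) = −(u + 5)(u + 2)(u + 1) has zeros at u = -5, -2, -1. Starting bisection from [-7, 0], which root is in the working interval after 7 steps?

-5

g(-3.5) = -5.625 < 0, so the root lies in [-7, -3.5]
g(-5.25) = 3.453125 > 0, so the root lies in [-5.25, -3.5]
g(-4.375) = -5.009766 < 0, so the root lies in [-5.25, -4.375]
g(-4.8125) = -2.0105 < 0, so the root lies in [-5.25, -4.8125]
g(-5.03125) = 0.3819 > 0, so the root lies in [-5.03125, -4.8125]
g(-4.921875) = -0.8953 < 0, so the root lies in [-5.03125, -4.921875]
g(-4.9765625) = -0.2774 < 0, so the root lies in [-5.03125, -4.9765625]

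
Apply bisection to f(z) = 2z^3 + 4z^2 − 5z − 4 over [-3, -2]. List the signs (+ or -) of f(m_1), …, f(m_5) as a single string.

+-+-+

z = -2.5 gives f = 2.25, positive; keep [-3, -2.5]
z = -2.75 gives f = -1.59375, negative; keep [-2.75, -2.5]
z = -2.625 gives f = 0.511719, positive; keep [-2.75, -2.625]
z = -2.6875 gives f = -0.4937, negative; keep [-2.6875, -2.625]
z = -2.65625 gives f = 0.0207, positive; keep [-2.6875, -2.65625]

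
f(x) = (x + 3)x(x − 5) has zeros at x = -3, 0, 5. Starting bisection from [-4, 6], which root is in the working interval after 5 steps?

5

m = 1, f(m) = -16 (−); new bracket [1, 6]
m = 3.5, f(m) = -34.125 (−); new bracket [3.5, 6]
m = 4.75, f(m) = -9.203125 (−); new bracket [4.75, 6]
m = 5.375, f(m) = 16.8809 (+); new bracket [4.75, 5.375]
m = 5.0625, f(m) = 2.551 (+); new bracket [4.75, 5.0625]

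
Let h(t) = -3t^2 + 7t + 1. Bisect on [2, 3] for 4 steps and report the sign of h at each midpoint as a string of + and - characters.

midpoint 2.5: h = -0.25 < 0 → [2, 2.5]
midpoint 2.25: h = 1.5625 > 0 → [2.25, 2.5]
midpoint 2.375: h = 0.703125 > 0 → [2.375, 2.5]
midpoint 2.4375: h = 0.2383 > 0 → [2.4375, 2.5]

-+++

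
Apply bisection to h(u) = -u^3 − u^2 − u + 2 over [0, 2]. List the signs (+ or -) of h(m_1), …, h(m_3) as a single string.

-++

u = 1 gives h = -1, negative; keep [0, 1]
u = 0.5 gives h = 1.125, positive; keep [0.5, 1]
u = 0.75 gives h = 0.265625, positive; keep [0.75, 1]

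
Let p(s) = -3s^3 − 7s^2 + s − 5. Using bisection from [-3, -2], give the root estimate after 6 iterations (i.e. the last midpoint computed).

-2.703125

p(-2.5) = -4.375 < 0, so the root lies in [-3, -2.5]
p(-2.75) = 1.703125 > 0, so the root lies in [-2.75, -2.5]
p(-2.625) = -1.595703 < 0, so the root lies in [-2.75, -2.625]
p(-2.6875) = -0.0134 < 0, so the root lies in [-2.75, -2.6875]
p(-2.71875) = 0.8278 > 0, so the root lies in [-2.71875, -2.6875]
p(-2.703125) = 0.403 > 0, so the root lies in [-2.703125, -2.6875]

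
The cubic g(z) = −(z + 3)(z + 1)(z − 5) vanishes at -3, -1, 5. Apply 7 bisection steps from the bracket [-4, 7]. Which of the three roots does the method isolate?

5

m = 1.5, g(m) = 39.375 (+); new bracket [1.5, 7]
m = 4.25, g(m) = 28.546875 (+); new bracket [4.25, 7]
m = 5.625, g(m) = -35.712891 (−); new bracket [4.25, 5.625]
m = 4.9375, g(m) = 2.9456 (+); new bracket [4.9375, 5.625]
m = 5.28125, g(m) = -14.6297 (−); new bracket [4.9375, 5.28125]
m = 5.109375, g(m) = -5.4188 (−); new bracket [4.9375, 5.109375]
m = 5.0234375, g(m) = -1.1327 (−); new bracket [4.9375, 5.0234375]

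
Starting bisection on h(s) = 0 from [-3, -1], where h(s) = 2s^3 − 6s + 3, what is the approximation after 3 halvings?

-1.75

s = -2 gives h = -1, negative; keep [-2, -1]
s = -1.5 gives h = 5.25, positive; keep [-2, -1.5]
s = -1.75 gives h = 2.78125, positive; keep [-2, -1.75]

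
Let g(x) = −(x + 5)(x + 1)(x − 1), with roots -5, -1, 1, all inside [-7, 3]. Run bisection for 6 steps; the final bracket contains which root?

-5

midpoint -2: g = -9 < 0 → [-7, -2]
midpoint -4.5: g = -9.625 < 0 → [-7, -4.5]
midpoint -5.75: g = 24.046875 > 0 → [-5.75, -4.5]
midpoint -5.125: g = 3.1582 > 0 → [-5.125, -4.5]
midpoint -4.8125: g = -4.155 < 0 → [-5.125, -4.8125]
midpoint -4.96875: g = -0.7403 < 0 → [-5.125, -4.96875]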